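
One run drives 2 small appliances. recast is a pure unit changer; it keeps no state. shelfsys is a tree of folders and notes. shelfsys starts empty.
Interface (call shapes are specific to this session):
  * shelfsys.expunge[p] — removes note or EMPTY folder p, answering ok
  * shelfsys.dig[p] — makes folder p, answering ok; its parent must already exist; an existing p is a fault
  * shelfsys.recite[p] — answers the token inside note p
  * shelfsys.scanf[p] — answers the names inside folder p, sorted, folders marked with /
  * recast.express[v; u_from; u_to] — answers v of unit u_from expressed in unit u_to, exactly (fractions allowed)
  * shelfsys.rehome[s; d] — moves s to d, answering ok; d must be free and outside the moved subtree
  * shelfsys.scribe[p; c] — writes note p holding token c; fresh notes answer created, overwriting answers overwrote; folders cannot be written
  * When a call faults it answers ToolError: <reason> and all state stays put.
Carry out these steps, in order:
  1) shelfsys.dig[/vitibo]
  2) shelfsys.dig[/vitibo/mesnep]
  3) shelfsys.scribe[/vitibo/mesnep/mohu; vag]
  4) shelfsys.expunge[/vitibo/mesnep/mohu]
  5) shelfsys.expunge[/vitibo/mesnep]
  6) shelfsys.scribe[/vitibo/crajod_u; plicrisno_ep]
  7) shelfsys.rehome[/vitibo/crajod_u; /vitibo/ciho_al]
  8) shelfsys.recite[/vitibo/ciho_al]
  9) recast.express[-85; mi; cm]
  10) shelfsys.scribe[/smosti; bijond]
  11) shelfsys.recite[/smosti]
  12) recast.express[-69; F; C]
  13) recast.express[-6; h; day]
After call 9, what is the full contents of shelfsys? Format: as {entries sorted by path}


-- 1. dig(p→/vitibo) ~> ok
-- 2. dig(p→/vitibo/mesnep) ~> ok
-- 3. scribe(p→/vitibo/mesnep/mohu, c→vag) ~> created
-- 4. expunge(p→/vitibo/mesnep/mohu) ~> ok
-- 5. expunge(p→/vitibo/mesnep) ~> ok
-- 6. scribe(p→/vitibo/crajod_u, c→plicrisno_ep) ~> created
-- 7. rehome(s→/vitibo/crajod_u, d→/vitibo/ciho_al) ~> ok
-- 8. recite(p→/vitibo/ciho_al) ~> plicrisno_ep
-- 9. express(v→-85, u_from→mi, u_to→cm) ~> -13679424
-- 10. scribe(p→/smosti, c→bijond) ~> created
-- 11. recite(p→/smosti) ~> bijond
-- 12. express(v→-69, u_from→F, u_to→C) ~> -505/9
-- 13. express(v→-6, u_from→h, u_to→day) ~> -1/4

Answer: {vitibo/, vitibo/ciho_al=plicrisno_ep}


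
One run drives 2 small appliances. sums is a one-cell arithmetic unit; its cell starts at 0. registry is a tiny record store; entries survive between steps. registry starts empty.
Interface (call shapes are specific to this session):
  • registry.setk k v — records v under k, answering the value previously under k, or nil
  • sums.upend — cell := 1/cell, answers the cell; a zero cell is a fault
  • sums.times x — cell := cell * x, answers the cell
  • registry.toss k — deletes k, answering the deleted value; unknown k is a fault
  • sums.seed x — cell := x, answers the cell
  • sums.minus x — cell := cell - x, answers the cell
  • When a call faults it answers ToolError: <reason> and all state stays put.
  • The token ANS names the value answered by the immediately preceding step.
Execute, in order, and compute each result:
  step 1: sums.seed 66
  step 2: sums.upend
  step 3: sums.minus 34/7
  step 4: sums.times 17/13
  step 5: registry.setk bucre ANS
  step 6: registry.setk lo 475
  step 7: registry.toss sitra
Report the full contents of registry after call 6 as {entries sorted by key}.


% sums.seed x=66
:: 66
% sums.upend
:: 1/66
% sums.minus x=34/7
:: -2237/462
% sums.times x=17/13
:: -38029/6006
% registry.setk k=bucre v=ANS
:: nil
% registry.setk k=lo v=475
:: nil
% registry.toss k=sitra
:: ToolError: no such key sitra

Answer: {bucre=-38029/6006, lo=475}


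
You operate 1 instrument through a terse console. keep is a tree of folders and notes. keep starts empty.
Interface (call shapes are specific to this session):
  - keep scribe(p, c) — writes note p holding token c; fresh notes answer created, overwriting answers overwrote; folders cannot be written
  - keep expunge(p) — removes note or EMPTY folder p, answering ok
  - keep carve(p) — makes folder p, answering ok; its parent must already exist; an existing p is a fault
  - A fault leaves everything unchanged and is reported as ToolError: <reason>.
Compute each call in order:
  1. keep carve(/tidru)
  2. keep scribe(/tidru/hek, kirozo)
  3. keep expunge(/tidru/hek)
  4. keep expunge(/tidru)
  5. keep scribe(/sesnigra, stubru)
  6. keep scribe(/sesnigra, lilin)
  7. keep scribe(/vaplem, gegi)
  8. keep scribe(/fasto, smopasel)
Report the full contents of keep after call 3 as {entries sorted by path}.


% keep carve p='/tidru'
:: ok
% keep scribe p='/tidru/hek' c='kirozo'
:: created
% keep expunge p='/tidru/hek'
:: ok
% keep expunge p='/tidru'
:: ok
% keep scribe p='/sesnigra' c='stubru'
:: created
% keep scribe p='/sesnigra' c='lilin'
:: overwrote
% keep scribe p='/vaplem' c='gegi'
:: created
% keep scribe p='/fasto' c='smopasel'
:: created

Answer: {tidru/}


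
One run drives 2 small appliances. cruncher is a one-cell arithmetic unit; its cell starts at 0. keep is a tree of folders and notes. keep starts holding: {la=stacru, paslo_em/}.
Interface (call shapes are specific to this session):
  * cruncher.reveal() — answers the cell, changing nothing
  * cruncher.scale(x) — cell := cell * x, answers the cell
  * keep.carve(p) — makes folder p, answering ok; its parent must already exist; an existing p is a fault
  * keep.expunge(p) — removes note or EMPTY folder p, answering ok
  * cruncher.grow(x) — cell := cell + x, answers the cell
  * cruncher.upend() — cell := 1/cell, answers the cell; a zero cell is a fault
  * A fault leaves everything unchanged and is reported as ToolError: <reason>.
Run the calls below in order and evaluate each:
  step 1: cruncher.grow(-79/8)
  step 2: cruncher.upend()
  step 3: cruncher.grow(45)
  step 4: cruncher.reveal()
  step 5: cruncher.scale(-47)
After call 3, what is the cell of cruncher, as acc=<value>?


Answer: acc=3547/79

Derivation:
>>> grow x=-79/8
[out] -79/8
>>> upend
[out] -8/79
>>> grow x=45
[out] 3547/79
>>> reveal
[out] 3547/79
>>> scale x=-47
[out] -166709/79


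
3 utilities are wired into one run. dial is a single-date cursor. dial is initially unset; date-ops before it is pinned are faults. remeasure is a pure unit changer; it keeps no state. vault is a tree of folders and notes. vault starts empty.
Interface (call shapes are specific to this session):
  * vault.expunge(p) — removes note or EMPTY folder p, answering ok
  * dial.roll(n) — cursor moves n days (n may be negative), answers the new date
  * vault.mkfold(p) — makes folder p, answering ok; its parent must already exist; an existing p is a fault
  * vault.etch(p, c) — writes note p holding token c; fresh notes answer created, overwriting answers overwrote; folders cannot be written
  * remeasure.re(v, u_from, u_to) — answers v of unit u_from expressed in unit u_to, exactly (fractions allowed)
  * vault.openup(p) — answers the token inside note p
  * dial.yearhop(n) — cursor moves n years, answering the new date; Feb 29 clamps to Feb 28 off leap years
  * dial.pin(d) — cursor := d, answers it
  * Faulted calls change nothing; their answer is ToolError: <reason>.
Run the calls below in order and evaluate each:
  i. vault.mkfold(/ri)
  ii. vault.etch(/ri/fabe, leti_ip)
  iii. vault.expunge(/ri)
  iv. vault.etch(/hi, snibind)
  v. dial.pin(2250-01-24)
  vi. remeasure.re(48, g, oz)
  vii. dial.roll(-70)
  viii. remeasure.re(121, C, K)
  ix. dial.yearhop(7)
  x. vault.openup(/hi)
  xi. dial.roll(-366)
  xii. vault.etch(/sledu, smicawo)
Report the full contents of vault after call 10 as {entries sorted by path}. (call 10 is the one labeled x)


Invoking vault.mkfold passing p→/ri, and get ok.
I invoke vault.etch passing p→/ri/fabe, c→leti_ip, and see created.
Using vault.expunge passing p→/ri, — result: ToolError: not empty.
I try vault.etch passing p→/hi, c→snibind, which returns created.
I use dial.pin passing d→2250-01-24, and get 2250-01-24.
Using remeasure.re passing v→48, u_from→g, u_to→oz, yielding 76800000/45359237.
I call dial.roll passing n→-70, and get 2249-11-15.
Next I call remeasure.re passing v→121, u_from→C, u_to→K, which returns 7883/20.
Using dial.yearhop passing n→7, → 2256-11-15.
I invoke vault.openup passing p→/hi, which returns snibind.
I call dial.roll passing n→-366, and get 2255-11-15.
I use vault.etch passing p→/sledu, c→smicawo, — result: created.

Answer: {hi=snibind, ri/, ri/fabe=leti_ip}


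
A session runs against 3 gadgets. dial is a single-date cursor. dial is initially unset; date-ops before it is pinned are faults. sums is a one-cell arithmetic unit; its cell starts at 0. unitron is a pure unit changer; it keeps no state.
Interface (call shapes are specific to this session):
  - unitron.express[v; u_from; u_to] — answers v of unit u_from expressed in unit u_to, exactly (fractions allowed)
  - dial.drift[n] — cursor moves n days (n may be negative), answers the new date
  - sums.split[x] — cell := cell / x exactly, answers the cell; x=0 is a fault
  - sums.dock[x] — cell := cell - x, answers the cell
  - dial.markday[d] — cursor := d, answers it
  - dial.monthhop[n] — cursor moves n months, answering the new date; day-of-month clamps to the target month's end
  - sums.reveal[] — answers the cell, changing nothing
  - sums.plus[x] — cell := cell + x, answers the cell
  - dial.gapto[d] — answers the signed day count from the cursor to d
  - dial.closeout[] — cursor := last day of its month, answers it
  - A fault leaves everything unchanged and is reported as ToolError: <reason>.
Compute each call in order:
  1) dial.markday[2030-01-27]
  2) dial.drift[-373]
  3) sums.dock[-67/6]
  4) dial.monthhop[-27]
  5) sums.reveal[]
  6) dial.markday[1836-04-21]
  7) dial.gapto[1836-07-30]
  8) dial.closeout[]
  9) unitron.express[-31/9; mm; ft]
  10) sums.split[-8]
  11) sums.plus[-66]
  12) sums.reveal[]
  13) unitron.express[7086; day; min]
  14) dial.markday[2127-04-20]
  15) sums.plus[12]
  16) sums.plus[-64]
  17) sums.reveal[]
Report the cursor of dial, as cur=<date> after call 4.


Answer: cur=2026-10-19

Derivation:
==> dial.markday(2030-01-27)
<== 2030-01-27
==> dial.drift(-373)
<== 2029-01-19
==> sums.dock(-67/6)
<== 67/6
==> dial.monthhop(-27)
<== 2026-10-19
==> sums.reveal()
<== 67/6
==> dial.markday(1836-04-21)
<== 1836-04-21
==> dial.gapto(1836-07-30)
<== 100
==> dial.closeout()
<== 1836-04-30
==> unitron.express(-31/9, mm, ft)
<== -155/13716
==> sums.split(-8)
<== -67/48
==> sums.plus(-66)
<== -3235/48
==> sums.reveal()
<== -3235/48
==> unitron.express(7086, day, min)
<== 10203840
==> dial.markday(2127-04-20)
<== 2127-04-20
==> sums.plus(12)
<== -2659/48
==> sums.plus(-64)
<== -5731/48
==> sums.reveal()
<== -5731/48


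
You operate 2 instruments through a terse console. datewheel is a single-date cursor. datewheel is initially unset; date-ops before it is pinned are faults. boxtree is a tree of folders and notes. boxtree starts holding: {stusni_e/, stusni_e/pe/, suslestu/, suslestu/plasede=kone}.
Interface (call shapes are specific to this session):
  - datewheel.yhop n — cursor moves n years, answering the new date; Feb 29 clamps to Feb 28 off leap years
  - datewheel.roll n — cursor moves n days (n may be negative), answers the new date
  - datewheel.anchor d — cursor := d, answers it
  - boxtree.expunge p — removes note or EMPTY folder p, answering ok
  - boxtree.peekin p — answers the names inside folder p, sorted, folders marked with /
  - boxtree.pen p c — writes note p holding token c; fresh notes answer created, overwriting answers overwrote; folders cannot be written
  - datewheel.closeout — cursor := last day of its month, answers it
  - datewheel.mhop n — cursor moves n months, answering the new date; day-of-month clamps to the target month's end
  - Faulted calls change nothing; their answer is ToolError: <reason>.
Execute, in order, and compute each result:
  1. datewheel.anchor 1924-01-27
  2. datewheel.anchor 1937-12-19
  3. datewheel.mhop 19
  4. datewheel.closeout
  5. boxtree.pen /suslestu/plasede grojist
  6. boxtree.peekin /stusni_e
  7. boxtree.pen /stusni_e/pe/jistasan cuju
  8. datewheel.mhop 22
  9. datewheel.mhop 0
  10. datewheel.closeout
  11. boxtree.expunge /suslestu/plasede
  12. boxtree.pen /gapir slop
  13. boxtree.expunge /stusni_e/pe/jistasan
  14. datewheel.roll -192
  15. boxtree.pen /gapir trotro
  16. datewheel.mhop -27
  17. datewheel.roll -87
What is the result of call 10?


~$ datewheel.anchor d='1924-01-27'
  1924-01-27
~$ datewheel.anchor d='1937-12-19'
  1937-12-19
~$ datewheel.mhop n='19'
  1939-07-19
~$ datewheel.closeout
  1939-07-31
~$ boxtree.pen p='/suslestu/plasede' c='grojist'
  overwrote
~$ boxtree.peekin p='/stusni_e'
  [pe/]
~$ boxtree.pen p='/stusni_e/pe/jistasan' c='cuju'
  created
~$ datewheel.mhop n='22'
  1941-05-31
~$ datewheel.mhop n='0'
  1941-05-31
~$ datewheel.closeout
  1941-05-31
~$ boxtree.expunge p='/suslestu/plasede'
  ok
~$ boxtree.pen p='/gapir' c='slop'
  created
~$ boxtree.expunge p='/stusni_e/pe/jistasan'
  ok
~$ datewheel.roll n='-192'
  1940-11-20
~$ boxtree.pen p='/gapir' c='trotro'
  overwrote
~$ datewheel.mhop n='-27'
  1938-08-20
~$ datewheel.roll n='-87'
  1938-05-25

Answer: 1941-05-31


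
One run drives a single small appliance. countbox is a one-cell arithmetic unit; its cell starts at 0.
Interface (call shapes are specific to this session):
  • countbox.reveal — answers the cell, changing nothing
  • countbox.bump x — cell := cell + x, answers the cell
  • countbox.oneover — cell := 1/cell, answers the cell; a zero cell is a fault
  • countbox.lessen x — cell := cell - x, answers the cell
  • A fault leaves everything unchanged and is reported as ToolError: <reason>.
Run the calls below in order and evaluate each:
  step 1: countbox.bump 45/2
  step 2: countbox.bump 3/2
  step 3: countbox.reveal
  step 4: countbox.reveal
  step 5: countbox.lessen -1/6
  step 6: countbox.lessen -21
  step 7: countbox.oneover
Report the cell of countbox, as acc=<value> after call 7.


Answer: acc=6/271

Derivation:
Next I call bump(x: 45/2), and get 45/2.
I invoke bump(x: 3/2), → 24.
Next I call reveal, and see 24.
I try reveal(), → 24.
Calling lessen(x: -1/6), giving 145/6.
I use lessen(x: -21), — result: 271/6.
I try oneover, and observe 6/271.


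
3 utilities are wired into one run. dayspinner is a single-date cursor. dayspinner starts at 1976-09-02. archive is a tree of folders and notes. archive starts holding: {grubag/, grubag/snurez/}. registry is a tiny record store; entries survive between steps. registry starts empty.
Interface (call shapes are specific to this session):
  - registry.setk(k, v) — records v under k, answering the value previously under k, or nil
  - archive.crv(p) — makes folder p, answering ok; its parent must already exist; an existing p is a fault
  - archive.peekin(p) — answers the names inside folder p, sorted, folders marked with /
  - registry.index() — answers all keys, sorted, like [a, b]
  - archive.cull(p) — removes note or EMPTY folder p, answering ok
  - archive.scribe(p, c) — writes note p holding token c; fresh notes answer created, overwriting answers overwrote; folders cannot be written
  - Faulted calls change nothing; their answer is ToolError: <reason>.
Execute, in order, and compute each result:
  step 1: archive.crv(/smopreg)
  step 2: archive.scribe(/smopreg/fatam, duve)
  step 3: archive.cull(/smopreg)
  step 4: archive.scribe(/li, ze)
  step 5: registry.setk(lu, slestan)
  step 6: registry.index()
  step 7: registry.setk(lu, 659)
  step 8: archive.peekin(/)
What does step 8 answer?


Answer: [grubag/, li, smopreg/]

Derivation:
Do: crv[p=/smopreg]
See: ok
Do: scribe[p=/smopreg/fatam; c=duve]
See: created
Do: cull[p=/smopreg]
See: ToolError: not empty
Do: scribe[p=/li; c=ze]
See: created
Do: setk[k=lu; v=slestan]
See: nil
Do: index[]
See: [lu]
Do: setk[k=lu; v=659]
See: slestan
Do: peekin[p=/]
See: [grubag/, li, smopreg/]


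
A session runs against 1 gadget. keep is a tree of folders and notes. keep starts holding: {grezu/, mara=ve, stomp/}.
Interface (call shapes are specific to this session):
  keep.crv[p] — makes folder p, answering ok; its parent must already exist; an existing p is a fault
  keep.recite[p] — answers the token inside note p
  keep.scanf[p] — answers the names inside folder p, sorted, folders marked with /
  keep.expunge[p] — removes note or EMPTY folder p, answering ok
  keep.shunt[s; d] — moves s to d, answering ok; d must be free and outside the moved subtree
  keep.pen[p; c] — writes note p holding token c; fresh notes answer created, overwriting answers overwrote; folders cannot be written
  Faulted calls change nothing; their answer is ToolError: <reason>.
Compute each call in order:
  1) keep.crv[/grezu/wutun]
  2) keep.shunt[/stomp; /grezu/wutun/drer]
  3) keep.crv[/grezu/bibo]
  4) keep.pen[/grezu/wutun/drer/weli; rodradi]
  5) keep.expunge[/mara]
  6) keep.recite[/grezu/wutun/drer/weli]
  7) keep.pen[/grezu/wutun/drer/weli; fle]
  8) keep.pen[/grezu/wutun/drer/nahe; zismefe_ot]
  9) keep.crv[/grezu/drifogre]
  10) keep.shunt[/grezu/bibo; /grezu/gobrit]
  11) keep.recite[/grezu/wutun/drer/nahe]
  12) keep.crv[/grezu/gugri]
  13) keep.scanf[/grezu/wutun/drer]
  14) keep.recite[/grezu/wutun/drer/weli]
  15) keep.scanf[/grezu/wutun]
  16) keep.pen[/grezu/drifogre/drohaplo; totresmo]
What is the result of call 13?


Answer: [nahe, weli]

Derivation:
$ crv p: /grezu/wutun
  ok
$ shunt s: /stomp d: /grezu/wutun/drer
  ok
$ crv p: /grezu/bibo
  ok
$ pen p: /grezu/wutun/drer/weli c: rodradi
  created
$ expunge p: /mara
  ok
$ recite p: /grezu/wutun/drer/weli
  rodradi
$ pen p: /grezu/wutun/drer/weli c: fle
  overwrote
$ pen p: /grezu/wutun/drer/nahe c: zismefe_ot
  created
$ crv p: /grezu/drifogre
  ok
$ shunt s: /grezu/bibo d: /grezu/gobrit
  ok
$ recite p: /grezu/wutun/drer/nahe
  zismefe_ot
$ crv p: /grezu/gugri
  ok
$ scanf p: /grezu/wutun/drer
  [nahe, weli]
$ recite p: /grezu/wutun/drer/weli
  fle
$ scanf p: /grezu/wutun
  [drer/]
$ pen p: /grezu/drifogre/drohaplo c: totresmo
  created


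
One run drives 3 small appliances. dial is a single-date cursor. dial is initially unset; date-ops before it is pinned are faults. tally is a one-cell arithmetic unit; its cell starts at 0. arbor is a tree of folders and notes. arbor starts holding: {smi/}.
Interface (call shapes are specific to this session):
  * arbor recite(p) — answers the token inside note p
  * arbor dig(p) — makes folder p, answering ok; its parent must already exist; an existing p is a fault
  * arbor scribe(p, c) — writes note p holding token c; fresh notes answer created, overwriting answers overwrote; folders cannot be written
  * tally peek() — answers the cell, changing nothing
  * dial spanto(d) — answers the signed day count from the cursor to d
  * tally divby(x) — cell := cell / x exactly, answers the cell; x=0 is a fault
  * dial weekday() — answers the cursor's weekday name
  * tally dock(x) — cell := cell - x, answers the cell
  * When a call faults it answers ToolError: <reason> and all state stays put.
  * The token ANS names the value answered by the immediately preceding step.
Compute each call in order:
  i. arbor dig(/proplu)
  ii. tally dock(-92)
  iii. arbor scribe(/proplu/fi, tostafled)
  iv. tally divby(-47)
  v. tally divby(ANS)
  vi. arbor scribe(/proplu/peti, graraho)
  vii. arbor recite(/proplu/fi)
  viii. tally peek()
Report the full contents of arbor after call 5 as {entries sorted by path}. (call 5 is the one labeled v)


% arbor dig p: /proplu
= ok
% tally dock x: -92
= 92
% arbor scribe p: /proplu/fi c: tostafled
= created
% tally divby x: -47
= -92/47
% tally divby x: ANS
= 1
% arbor scribe p: /proplu/peti c: graraho
= created
% arbor recite p: /proplu/fi
= tostafled
% tally peek
= 1

Answer: {proplu/, proplu/fi=tostafled, smi/}


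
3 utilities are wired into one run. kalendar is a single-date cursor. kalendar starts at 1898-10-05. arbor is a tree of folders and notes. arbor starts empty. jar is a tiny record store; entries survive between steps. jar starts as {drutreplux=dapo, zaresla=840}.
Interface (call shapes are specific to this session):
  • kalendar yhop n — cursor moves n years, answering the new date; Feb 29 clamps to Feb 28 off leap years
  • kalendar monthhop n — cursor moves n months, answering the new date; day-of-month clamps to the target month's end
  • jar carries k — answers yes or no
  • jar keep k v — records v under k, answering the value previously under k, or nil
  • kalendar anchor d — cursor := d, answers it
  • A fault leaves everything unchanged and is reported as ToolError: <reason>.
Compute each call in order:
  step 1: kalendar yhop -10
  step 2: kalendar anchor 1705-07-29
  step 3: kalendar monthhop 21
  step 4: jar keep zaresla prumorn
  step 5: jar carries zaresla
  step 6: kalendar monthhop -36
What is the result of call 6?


Answer: 1704-04-29

Derivation:
> kalendar yhop n=-10
  1888-10-05
> kalendar anchor d=1705-07-29
  1705-07-29
> kalendar monthhop n=21
  1707-04-29
> jar keep k=zaresla v=prumorn
  840
> jar carries k=zaresla
  yes
> kalendar monthhop n=-36
  1704-04-29


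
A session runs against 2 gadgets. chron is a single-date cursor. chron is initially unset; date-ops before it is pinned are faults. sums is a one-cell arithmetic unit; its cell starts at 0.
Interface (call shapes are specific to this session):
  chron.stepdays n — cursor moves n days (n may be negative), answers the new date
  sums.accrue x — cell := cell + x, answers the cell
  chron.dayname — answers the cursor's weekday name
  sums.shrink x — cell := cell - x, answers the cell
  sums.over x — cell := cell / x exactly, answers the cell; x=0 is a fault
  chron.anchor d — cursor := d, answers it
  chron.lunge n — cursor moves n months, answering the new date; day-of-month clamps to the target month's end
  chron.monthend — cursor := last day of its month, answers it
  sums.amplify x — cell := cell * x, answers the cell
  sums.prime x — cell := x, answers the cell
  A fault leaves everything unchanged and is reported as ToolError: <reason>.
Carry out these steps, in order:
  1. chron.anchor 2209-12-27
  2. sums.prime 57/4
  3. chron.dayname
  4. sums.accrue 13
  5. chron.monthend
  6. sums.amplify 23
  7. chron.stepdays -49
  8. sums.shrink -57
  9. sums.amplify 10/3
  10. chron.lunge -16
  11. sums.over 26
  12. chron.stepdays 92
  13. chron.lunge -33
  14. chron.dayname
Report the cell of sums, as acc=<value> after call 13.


·→ chron.anchor(d='2209-12-27')
·← 2209-12-27
·→ sums.prime(x='57/4')
·← 57/4
·→ chron.dayname()
·← Wednesday
·→ sums.accrue(x='13')
·← 109/4
·→ chron.monthend()
·← 2209-12-31
·→ sums.amplify(x='23')
·← 2507/4
·→ chron.stepdays(n='-49')
·← 2209-11-12
·→ sums.shrink(x='-57')
·← 2735/4
·→ sums.amplify(x='10/3')
·← 13675/6
·→ chron.lunge(n='-16')
·← 2208-07-12
·→ sums.over(x='26')
·← 13675/156
·→ chron.stepdays(n='92')
·← 2208-10-12
·→ chron.lunge(n='-33')
·← 2206-01-12
·→ chron.dayname()
·← Sunday

Answer: acc=13675/156


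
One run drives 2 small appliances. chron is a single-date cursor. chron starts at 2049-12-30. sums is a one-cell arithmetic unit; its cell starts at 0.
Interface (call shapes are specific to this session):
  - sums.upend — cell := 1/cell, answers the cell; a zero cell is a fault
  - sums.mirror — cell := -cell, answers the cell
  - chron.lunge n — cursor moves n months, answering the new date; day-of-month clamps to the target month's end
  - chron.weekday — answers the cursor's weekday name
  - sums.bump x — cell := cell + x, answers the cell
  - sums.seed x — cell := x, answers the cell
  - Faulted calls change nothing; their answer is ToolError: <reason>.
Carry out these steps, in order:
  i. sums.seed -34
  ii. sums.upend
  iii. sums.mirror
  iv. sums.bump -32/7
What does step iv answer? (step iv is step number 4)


Answer: -1081/238

Derivation:
·→ sums.seed(x→-34)
·← -34
·→ sums.upend()
·← -1/34
·→ sums.mirror()
·← 1/34
·→ sums.bump(x→-32/7)
·← -1081/238


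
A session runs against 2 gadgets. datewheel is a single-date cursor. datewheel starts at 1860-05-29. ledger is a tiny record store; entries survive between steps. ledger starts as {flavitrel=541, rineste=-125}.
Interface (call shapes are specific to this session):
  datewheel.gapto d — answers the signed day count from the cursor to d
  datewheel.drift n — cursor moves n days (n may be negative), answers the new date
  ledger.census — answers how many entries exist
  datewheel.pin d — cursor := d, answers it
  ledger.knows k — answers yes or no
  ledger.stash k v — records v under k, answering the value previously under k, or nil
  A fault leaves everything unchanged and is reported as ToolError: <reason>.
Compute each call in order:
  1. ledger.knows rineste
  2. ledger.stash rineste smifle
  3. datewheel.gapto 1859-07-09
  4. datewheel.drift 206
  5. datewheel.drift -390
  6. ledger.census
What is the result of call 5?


I invoke knows(k→rineste), which returns yes.
Invoking stash(k→rineste, v→smifle): -125.
Now I run gapto(d→1859-07-09), and observe -325.
Invoking drift(n→206), yielding 1860-12-21.
Next I call drift(n→-390), yielding 1859-11-27.
I invoke census, and get 2.

Answer: 1859-11-27


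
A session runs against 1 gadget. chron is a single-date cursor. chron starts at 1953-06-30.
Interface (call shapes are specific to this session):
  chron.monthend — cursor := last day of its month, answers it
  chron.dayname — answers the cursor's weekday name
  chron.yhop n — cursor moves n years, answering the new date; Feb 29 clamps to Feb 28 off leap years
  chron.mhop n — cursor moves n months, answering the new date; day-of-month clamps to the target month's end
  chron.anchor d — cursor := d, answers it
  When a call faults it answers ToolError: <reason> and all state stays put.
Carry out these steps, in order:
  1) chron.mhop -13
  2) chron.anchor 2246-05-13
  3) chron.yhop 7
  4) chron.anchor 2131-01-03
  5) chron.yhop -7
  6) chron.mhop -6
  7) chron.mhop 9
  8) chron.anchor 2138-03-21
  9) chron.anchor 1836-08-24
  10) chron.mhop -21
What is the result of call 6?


Answer: 2123-07-03

Derivation:
I run chron.mhop with n='-13', giving 1952-05-30.
Then chron.anchor with d='2246-05-13', and observe 2246-05-13.
Invoking chron.yhop with n='7', giving 2253-05-13.
Next I call chron.anchor with d='2131-01-03': 2131-01-03.
I use chron.yhop with n='-7', and get 2124-01-03.
Now I run chron.mhop with n='-6', — result: 2123-07-03.
Invoking chron.mhop with n='9': 2124-04-03.
I run chron.anchor with d='2138-03-21', and get 2138-03-21.
Using chron.anchor with d='1836-08-24', → 1836-08-24.
Invoking chron.mhop with n='-21', → 1834-11-24.


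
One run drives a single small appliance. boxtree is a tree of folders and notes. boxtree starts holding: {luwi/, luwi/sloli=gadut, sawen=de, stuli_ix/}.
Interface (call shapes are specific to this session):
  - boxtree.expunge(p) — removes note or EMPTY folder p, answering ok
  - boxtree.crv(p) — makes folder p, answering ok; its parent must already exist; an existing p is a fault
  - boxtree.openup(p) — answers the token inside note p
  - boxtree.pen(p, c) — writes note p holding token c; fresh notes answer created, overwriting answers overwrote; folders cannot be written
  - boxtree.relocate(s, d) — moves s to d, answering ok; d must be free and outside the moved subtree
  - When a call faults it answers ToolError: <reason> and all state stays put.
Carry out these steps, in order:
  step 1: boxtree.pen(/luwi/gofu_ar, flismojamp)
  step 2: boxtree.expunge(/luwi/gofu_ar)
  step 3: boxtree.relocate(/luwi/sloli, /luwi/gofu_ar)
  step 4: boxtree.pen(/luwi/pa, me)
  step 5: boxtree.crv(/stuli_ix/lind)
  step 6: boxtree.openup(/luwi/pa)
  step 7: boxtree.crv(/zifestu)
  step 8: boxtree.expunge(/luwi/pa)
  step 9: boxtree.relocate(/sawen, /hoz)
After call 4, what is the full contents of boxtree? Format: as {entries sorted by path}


Answer: {luwi/, luwi/gofu_ar=gadut, luwi/pa=me, sawen=de, stuli_ix/}

Derivation:
;; 1. pen(p→/luwi/gofu_ar, c→flismojamp) == created
;; 2. expunge(p→/luwi/gofu_ar) == ok
;; 3. relocate(s→/luwi/sloli, d→/luwi/gofu_ar) == ok
;; 4. pen(p→/luwi/pa, c→me) == created
;; 5. crv(p→/stuli_ix/lind) == ok
;; 6. openup(p→/luwi/pa) == me
;; 7. crv(p→/zifestu) == ok
;; 8. expunge(p→/luwi/pa) == ok
;; 9. relocate(s→/sawen, d→/hoz) == ok


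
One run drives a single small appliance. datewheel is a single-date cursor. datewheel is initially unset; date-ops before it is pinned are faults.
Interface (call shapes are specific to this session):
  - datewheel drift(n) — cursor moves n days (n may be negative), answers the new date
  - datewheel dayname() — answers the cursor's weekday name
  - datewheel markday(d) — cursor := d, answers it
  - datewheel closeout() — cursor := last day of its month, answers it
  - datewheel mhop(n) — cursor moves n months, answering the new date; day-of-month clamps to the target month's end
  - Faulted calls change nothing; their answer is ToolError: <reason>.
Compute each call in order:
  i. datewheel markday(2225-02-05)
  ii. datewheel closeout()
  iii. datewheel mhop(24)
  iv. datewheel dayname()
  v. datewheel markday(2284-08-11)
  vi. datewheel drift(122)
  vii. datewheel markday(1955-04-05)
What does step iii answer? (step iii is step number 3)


Invoking datewheel markday(d: 2225-02-05), which returns 2225-02-05.
I use datewheel closeout, → 2225-02-28.
Now I run datewheel mhop(n: 24), yielding 2227-02-28.
I call datewheel dayname(), which returns Wednesday.
I use datewheel markday(d: 2284-08-11), yielding 2284-08-11.
Calling datewheel drift(n: 122), → 2284-12-11.
Then datewheel markday(d: 1955-04-05), giving 1955-04-05.

Answer: 2227-02-28


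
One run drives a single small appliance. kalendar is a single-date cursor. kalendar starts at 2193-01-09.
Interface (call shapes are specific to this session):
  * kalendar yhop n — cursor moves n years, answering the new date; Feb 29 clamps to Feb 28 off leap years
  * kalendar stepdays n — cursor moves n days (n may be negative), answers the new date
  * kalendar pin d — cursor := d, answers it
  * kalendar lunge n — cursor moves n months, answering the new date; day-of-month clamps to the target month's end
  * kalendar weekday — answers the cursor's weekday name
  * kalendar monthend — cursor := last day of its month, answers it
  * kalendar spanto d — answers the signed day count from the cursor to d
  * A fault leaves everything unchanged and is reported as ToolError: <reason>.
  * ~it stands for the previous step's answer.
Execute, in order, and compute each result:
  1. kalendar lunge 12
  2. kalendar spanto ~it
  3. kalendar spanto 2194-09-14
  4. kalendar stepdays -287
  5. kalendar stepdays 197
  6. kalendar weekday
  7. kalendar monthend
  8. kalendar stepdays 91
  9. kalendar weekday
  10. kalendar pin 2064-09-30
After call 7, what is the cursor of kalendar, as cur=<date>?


I use kalendar lunge(n=12), — result: 2194-01-09.
Invoking kalendar spanto(d=~it), and observe 0.
I run kalendar spanto(d=2194-09-14), → 248.
Calling kalendar stepdays(n=-287), which returns 2193-03-28.
I try kalendar stepdays(n=197), — result: 2193-10-11.
I try kalendar weekday(), which returns Friday.
Next I call kalendar monthend(), and see 2193-10-31.
Using kalendar stepdays(n=91), — result: 2194-01-30.
I run kalendar weekday(), yielding Thursday.
I invoke kalendar pin(d=2064-09-30), and see 2064-09-30.

Answer: cur=2193-10-31


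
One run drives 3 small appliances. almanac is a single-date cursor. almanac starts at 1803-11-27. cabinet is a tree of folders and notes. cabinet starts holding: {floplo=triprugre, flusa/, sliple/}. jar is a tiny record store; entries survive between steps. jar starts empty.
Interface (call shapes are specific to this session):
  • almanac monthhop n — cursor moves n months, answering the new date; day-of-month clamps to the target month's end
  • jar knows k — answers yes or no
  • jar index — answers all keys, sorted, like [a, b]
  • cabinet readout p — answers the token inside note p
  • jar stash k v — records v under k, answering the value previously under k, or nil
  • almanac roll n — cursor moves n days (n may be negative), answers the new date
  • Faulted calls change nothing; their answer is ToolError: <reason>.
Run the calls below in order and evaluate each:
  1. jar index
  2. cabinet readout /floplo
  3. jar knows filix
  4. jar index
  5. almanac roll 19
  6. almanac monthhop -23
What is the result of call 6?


% jar index() ~> []
% cabinet readout(p→/floplo) ~> triprugre
% jar knows(k→filix) ~> no
% jar index() ~> []
% almanac roll(n→19) ~> 1803-12-16
% almanac monthhop(n→-23) ~> 1802-01-16

Answer: 1802-01-16


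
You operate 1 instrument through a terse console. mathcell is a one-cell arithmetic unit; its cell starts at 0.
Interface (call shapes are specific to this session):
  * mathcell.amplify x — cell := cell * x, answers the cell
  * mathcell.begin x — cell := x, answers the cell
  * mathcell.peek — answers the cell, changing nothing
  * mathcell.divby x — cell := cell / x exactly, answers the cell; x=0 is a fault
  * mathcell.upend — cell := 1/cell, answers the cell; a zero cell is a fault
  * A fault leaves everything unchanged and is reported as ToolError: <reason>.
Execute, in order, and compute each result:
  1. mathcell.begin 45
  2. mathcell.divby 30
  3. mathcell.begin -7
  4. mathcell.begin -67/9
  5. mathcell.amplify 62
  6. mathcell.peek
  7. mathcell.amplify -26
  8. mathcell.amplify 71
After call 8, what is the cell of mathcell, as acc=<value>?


Answer: acc=7668284/9

Derivation:
! 1. mathcell.begin(x: 45) => 45
! 2. mathcell.divby(x: 30) => 3/2
! 3. mathcell.begin(x: -7) => -7
! 4. mathcell.begin(x: -67/9) => -67/9
! 5. mathcell.amplify(x: 62) => -4154/9
! 6. mathcell.peek() => -4154/9
! 7. mathcell.amplify(x: -26) => 108004/9
! 8. mathcell.amplify(x: 71) => 7668284/9


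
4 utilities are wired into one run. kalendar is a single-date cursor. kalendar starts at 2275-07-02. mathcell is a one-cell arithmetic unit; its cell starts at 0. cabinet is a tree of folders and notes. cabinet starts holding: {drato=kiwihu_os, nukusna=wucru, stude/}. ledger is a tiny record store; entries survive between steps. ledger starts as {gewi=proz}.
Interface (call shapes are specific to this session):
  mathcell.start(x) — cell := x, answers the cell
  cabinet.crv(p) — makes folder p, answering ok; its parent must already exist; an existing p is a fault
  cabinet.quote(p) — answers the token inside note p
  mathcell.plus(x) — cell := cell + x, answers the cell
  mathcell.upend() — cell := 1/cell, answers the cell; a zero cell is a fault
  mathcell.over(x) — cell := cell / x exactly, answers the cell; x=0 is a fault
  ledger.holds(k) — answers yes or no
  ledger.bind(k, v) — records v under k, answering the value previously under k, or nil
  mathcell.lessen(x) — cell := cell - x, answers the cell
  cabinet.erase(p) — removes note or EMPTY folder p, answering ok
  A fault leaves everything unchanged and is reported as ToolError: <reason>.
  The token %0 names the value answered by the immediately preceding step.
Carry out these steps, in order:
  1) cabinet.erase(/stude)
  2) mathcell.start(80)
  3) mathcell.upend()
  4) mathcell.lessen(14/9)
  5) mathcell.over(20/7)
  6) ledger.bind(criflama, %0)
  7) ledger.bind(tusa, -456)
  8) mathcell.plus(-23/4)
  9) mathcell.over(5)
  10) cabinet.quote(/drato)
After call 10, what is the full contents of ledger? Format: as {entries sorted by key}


[in] erase p='/stude'
  ok
[in] start x='80'
  80
[in] upend
  1/80
[in] lessen x='14/9'
  -1111/720
[in] over x='20/7'
  -7777/14400
[in] bind k='criflama' v='%0'
  nil
[in] bind k='tusa' v='-456'
  nil
[in] plus x='-23/4'
  -90577/14400
[in] over x='5'
  -90577/72000
[in] quote p='/drato'
  kiwihu_os

Answer: {criflama=-7777/14400, gewi=proz, tusa=-456}


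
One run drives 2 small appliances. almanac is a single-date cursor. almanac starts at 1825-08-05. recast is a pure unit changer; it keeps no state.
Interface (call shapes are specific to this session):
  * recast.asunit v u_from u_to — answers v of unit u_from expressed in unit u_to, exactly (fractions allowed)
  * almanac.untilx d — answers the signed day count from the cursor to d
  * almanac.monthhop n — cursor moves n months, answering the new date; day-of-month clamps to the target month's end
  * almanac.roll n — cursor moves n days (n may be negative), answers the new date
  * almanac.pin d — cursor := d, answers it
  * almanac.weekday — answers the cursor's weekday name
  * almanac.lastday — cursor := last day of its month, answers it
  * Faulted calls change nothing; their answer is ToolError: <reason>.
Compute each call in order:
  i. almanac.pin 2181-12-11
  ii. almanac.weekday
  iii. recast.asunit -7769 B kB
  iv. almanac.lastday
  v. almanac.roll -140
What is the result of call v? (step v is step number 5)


# 1. almanac.pin(d=2181-12-11) -> 2181-12-11
# 2. almanac.weekday() -> Tuesday
# 3. recast.asunit(v=-7769, u_from=B, u_to=kB) -> -7769/1000
# 4. almanac.lastday() -> 2181-12-31
# 5. almanac.roll(n=-140) -> 2181-08-13

Answer: 2181-08-13


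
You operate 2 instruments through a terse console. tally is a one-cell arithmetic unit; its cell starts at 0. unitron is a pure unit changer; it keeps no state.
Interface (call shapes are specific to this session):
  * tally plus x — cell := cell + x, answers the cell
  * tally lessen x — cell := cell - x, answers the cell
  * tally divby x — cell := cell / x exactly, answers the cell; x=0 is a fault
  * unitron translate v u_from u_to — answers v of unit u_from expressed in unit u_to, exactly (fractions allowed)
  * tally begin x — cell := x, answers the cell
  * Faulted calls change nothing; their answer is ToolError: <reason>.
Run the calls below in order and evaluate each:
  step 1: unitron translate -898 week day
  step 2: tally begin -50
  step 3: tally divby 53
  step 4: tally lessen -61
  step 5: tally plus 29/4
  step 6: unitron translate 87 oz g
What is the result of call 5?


> unitron translate v=-898 u_from=week u_to=day
= -6286
> tally begin x=-50
= -50
> tally divby x=53
= -50/53
> tally lessen x=-61
= 3183/53
> tally plus x=29/4
= 14269/212
> unitron translate v=87 u_from=oz u_to=g
= 3946253619/1600000

Answer: 14269/212


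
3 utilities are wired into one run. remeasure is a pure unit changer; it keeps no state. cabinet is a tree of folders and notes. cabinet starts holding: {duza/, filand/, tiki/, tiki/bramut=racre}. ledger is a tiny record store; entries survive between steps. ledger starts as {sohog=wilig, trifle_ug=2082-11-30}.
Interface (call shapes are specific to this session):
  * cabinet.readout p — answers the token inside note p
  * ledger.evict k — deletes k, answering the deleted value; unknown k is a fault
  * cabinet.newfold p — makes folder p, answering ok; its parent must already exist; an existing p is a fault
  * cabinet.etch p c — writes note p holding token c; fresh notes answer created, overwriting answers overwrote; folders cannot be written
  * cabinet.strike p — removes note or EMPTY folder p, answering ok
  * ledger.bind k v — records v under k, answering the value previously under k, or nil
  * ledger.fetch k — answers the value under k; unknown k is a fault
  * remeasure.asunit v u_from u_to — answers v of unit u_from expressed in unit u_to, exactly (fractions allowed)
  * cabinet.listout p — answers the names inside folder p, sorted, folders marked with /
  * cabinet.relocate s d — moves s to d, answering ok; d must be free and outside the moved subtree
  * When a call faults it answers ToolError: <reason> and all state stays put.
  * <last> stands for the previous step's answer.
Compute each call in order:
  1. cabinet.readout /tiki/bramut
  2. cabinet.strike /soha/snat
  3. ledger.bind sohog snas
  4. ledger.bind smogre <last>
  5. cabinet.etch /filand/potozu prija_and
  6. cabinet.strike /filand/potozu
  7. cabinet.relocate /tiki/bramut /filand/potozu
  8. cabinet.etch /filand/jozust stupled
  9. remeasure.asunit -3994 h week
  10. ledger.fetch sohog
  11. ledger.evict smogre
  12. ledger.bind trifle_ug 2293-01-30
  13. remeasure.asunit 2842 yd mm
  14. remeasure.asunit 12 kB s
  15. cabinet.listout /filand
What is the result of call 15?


;; readout(p: /tiki/bramut) ~> racre
;; strike(p: /soha/snat) ~> ToolError: not found
;; bind(k: sohog, v: snas) ~> wilig
;; bind(k: smogre, v: <last>) ~> nil
;; etch(p: /filand/potozu, c: prija_and) ~> created
;; strike(p: /filand/potozu) ~> ok
;; relocate(s: /tiki/bramut, d: /filand/potozu) ~> ok
;; etch(p: /filand/jozust, c: stupled) ~> created
;; asunit(v: -3994, u_from: h, u_to: week) ~> -1997/84
;; fetch(k: sohog) ~> snas
;; evict(k: smogre) ~> wilig
;; bind(k: trifle_ug, v: 2293-01-30) ~> 2082-11-30
;; asunit(v: 2842, u_from: yd, u_to: mm) ~> 12993624/5
;; asunit(v: 12, u_from: kB, u_to: s) ~> ToolError: incompatible units
;; listout(p: /filand) ~> [jozust, potozu]

Answer: [jozust, potozu]
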